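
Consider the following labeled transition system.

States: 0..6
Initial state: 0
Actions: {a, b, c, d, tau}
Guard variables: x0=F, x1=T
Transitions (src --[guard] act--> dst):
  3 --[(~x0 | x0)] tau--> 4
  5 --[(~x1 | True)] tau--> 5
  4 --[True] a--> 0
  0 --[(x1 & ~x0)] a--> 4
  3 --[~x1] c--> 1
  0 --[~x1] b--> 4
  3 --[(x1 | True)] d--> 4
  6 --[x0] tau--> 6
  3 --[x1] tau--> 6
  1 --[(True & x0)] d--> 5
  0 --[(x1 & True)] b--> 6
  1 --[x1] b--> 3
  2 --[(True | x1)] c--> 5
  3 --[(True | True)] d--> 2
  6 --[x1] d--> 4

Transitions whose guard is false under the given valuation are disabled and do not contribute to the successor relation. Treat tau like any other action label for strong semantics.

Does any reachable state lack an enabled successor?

R = {0,4,6}
  0: a→4  b→6  [2 out]
  4: a→0  [1 out]
  6: d→4  [1 out]

Answer: DEADLOCK-FREE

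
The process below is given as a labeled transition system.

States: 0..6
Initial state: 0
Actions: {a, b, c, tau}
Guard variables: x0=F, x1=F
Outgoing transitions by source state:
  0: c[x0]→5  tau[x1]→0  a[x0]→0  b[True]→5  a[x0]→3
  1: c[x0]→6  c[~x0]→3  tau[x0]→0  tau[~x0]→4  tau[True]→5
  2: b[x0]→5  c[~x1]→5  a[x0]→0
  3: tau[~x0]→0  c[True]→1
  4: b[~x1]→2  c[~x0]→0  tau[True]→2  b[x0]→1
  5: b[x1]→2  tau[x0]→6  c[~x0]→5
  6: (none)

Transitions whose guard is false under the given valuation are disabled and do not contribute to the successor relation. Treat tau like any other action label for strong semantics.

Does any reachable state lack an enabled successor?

Answer: DEADLOCK-FREE

Trace:
Reach set: {0,5}
  0: b→5  [1 out]
  5: c→5  [1 out]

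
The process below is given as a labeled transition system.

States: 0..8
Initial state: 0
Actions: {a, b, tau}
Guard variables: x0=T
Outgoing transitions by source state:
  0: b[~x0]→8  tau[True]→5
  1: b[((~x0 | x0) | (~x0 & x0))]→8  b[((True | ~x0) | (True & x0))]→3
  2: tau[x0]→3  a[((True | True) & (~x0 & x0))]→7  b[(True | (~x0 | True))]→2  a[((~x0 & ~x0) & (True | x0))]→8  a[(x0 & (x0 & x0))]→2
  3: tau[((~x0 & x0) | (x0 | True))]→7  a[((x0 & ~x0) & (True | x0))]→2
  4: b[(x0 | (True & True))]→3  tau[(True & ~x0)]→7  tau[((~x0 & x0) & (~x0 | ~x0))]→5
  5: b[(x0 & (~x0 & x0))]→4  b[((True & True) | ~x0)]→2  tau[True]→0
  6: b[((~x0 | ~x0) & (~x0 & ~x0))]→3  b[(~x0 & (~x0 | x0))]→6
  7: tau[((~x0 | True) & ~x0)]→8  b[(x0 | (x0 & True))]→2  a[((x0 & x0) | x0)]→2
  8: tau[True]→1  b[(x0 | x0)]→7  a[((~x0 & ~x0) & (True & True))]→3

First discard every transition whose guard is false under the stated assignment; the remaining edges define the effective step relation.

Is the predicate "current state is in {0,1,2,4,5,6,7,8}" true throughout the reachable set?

Answer: INVARIANT VIOLATED at state 3

Working:
Allowed set {0,1,2,4,5,6,7,8}
R = {0,2,3,5,7}
  0: ok
  2: ok
  3: outside
  5: ok
  7: ok
witness against invariant: tau·b·tau → 3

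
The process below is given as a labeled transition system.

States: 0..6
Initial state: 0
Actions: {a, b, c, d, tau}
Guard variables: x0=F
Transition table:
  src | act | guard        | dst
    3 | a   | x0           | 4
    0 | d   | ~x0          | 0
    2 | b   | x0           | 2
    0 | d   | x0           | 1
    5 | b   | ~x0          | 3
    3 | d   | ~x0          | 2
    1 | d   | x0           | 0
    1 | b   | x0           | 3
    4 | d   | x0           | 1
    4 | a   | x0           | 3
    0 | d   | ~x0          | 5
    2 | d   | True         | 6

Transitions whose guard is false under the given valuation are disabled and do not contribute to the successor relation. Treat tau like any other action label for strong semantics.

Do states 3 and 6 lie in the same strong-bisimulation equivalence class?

Answer: NOT BISIMILAR

Trace:
Bisimulation quotient by refinement:
  round 0: {{0,1,2,3,4,5,6}}
  round 1: {{0,2,3},{1,4,6},{5}}
  round 2: {{0},{1,4,6},{2},{3},{5}}
stable after 3 split(s): 5 block(s)
[3]={3}  [6]={1,4,6}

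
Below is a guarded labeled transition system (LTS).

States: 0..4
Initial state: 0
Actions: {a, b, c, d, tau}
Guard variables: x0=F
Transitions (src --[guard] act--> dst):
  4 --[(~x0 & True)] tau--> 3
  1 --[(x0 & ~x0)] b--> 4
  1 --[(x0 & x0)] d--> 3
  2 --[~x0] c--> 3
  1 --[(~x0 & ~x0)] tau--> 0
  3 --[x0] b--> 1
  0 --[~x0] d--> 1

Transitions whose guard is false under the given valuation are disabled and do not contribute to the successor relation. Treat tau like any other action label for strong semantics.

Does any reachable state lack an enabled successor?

R = {0,1}
  0: d→1  [deg 1]
  1: tau→0  [deg 1]

Answer: DEADLOCK-FREE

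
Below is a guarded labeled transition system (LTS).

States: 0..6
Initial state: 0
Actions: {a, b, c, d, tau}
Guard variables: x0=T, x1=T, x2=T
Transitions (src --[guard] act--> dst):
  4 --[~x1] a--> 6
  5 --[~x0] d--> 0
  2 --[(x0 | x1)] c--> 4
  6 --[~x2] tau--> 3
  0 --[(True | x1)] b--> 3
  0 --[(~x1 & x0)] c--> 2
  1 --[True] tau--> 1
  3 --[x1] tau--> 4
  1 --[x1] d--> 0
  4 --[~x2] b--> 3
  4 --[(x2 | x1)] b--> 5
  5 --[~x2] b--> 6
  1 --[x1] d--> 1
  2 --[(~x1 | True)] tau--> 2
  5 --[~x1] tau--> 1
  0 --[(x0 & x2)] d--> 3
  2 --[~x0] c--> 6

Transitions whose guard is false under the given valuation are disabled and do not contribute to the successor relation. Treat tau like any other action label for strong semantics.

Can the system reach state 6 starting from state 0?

Answer: UNREACHABLE

Trace:
Guard filter leaves 9 enabled edge(s).
L0 = {0}
L1 = {3}  now seen {0,3}
L2 = {4}  now seen {0,3,4}
L3 = {5}  now seen {0,3,4,5}
Reach set: {0,3,4,5}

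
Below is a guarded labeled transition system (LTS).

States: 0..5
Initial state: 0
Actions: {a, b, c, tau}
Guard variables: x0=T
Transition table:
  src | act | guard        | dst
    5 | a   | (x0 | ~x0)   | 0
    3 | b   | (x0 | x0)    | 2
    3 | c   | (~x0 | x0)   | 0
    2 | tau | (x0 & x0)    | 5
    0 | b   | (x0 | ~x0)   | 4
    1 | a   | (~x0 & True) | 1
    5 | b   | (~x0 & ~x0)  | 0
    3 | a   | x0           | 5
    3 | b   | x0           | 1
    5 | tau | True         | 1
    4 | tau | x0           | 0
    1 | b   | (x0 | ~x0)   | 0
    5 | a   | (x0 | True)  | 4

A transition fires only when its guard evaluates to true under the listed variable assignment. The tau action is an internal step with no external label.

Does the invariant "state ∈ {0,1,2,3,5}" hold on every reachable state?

Answer: INVARIANT VIOLATED at state 4

Trace:
Allowed set {0,1,2,3,5}
Reach set: {0,4}
  0: ✓
  4: ✗ unsafe
counterexample path to 4: b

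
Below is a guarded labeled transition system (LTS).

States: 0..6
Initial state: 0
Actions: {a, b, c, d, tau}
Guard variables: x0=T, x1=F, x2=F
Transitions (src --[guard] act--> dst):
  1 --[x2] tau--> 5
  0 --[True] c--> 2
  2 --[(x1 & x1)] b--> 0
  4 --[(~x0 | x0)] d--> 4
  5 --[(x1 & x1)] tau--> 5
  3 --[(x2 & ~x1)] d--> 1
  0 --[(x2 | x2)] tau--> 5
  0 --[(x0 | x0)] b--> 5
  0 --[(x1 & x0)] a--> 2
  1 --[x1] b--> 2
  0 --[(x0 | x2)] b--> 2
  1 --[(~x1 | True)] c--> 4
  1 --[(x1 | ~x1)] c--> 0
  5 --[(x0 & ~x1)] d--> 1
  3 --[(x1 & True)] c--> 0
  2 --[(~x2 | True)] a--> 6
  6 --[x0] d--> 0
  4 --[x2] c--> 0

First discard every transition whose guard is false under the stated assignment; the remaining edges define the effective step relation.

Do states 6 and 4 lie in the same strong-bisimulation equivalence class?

Refine partition for ~:
  π0 = {{0,1,2,3,4,5,6}}
  π1 = {{0},{1},{2},{3},{4,5,6}}
  π2 = {{0},{1},{2},{3},{4},{5},{6}}
stable after 3 split(s): 7 block(s)
[6]={6}  [4]={4}

Answer: NOT BISIMILAR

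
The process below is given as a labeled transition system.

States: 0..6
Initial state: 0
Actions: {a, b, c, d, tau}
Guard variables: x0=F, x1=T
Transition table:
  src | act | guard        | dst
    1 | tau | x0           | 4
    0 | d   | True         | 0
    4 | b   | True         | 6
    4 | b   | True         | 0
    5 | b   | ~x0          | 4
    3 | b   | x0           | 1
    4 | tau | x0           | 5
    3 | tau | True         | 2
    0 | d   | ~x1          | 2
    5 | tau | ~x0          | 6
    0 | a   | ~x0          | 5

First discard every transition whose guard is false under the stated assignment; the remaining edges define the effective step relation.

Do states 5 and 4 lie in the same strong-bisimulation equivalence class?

Answer: NOT BISIMILAR

Working:
Bisimulation quotient by refinement:
  round 0: {{0,1,2,3,4,5,6}}
  round 1: {{0},{1,2,6},{3},{4},{5}}
5 equivalence class(es) (converged in 2)
class of 5: {5}; class of 4: {4}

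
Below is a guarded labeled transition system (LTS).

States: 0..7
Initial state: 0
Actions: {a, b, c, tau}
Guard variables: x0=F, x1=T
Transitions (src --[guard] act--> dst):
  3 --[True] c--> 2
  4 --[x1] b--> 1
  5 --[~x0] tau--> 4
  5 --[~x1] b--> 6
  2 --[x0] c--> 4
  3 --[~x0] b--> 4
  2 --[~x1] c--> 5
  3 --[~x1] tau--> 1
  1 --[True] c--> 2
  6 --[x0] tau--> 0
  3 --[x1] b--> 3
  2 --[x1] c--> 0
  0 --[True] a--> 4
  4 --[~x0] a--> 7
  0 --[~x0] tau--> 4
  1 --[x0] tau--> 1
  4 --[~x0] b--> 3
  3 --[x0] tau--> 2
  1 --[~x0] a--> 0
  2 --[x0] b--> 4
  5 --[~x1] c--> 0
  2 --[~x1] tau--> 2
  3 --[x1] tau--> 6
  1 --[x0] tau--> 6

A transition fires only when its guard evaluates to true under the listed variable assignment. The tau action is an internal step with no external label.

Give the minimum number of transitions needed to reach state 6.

Answer: 3

Working:
Layered search for 6:
  L0 = {0}
  L1 = {4}
  L2 = {1,3,7}
  L3 = {2,6}
6 enters at depth 3; path a·b·tau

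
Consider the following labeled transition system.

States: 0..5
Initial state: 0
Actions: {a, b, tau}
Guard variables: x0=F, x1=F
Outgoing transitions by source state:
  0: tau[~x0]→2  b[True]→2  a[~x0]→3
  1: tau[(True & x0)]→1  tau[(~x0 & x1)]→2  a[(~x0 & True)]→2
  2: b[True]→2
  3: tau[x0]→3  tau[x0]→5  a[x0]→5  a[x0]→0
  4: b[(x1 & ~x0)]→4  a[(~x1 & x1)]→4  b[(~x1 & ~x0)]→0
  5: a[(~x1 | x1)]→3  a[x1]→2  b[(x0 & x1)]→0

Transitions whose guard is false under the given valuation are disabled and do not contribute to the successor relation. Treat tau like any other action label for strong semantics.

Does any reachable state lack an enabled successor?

Reachable = {0,2,3}
  0: a→3  b→2  tau→2  [3 exit(s)]
  2: b→2  [1 exit(s)]
  3: ∅  [no exit]
Path to 3: a

Answer: DEADLOCK at state 3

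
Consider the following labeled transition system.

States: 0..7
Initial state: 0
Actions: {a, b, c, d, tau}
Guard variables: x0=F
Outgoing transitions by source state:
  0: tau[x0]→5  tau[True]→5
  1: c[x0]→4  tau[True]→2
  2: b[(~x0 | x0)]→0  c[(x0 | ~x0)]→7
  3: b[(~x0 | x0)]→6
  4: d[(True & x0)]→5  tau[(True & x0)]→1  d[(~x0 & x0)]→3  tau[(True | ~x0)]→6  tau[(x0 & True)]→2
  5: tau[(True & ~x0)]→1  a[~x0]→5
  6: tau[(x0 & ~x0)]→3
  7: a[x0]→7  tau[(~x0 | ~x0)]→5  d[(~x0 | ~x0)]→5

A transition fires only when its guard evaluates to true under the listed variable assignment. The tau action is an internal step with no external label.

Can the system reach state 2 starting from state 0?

Answer: REACHABLE

Trace:
After dropping false guards: 10 live edges.
L0 = {0}
L1 = {5}  cumulative {0,5}
L2 = {1}  cumulative {0,1,5}
L3 = {2}  cumulative {0,1,2,5}
L4 = {7}  cumulative {0,1,2,5,7}
R = {0,1,2,5,7}
trace reaching 2: tau·tau·tau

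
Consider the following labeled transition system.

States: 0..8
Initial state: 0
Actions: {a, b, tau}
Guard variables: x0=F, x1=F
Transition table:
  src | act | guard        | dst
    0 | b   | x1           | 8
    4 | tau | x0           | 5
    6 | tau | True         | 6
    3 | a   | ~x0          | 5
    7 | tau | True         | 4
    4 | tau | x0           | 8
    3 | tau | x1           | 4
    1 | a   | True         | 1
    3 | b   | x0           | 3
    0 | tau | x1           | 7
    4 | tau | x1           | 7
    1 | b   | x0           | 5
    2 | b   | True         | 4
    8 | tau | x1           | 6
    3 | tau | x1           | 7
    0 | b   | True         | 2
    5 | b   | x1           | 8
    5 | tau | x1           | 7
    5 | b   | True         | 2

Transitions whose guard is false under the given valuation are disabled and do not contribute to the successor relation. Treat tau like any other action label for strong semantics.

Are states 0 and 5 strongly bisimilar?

Answer: BISIMILAR

Working:
Refine partition for ~:
  round 0: {{0,1,2,3,4,5,6,7,8}}
  round 1: {{0,2,5},{1,3},{4,8},{6,7}}
  round 2: {{0,5},{1},{2},{3},{4,8},{6},{7}}
7 equivalence class(es) (converged in 3)
0∈{0,5}, 5∈{0,5}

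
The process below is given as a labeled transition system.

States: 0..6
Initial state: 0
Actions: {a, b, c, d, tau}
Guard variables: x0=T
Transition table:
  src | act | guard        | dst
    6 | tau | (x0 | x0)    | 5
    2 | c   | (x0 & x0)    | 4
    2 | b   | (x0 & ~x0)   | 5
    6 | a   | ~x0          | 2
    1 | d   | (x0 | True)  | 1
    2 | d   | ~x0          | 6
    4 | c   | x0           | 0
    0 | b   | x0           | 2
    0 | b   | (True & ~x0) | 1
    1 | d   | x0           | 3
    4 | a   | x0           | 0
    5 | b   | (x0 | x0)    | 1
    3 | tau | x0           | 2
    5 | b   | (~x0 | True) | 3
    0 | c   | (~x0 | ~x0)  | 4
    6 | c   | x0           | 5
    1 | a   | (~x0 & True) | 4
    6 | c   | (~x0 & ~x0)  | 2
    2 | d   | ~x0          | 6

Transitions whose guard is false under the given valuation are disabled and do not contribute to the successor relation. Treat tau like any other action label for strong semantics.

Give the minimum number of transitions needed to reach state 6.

Answer: UNREACHABLE

Trace:
Breadth-first toward 6:
  depth 0: {0}
  depth 1: {2}
  depth 2: {4}
6 never appears.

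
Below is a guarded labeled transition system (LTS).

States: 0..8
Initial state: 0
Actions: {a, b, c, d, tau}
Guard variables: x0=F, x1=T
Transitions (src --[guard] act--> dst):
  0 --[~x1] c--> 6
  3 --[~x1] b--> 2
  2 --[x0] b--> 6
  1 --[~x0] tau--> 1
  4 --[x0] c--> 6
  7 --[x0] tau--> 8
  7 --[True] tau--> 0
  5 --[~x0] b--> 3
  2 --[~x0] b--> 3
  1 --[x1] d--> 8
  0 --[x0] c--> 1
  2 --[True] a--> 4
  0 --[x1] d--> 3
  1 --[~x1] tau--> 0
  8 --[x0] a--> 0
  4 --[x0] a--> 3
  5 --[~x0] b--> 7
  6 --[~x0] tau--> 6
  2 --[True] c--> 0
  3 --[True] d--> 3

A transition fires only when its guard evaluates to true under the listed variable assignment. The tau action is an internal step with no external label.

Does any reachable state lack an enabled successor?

Answer: DEADLOCK-FREE

Working:
Reach set: {0,3}
  0: d→3  [1 out]
  3: d→3  [1 out]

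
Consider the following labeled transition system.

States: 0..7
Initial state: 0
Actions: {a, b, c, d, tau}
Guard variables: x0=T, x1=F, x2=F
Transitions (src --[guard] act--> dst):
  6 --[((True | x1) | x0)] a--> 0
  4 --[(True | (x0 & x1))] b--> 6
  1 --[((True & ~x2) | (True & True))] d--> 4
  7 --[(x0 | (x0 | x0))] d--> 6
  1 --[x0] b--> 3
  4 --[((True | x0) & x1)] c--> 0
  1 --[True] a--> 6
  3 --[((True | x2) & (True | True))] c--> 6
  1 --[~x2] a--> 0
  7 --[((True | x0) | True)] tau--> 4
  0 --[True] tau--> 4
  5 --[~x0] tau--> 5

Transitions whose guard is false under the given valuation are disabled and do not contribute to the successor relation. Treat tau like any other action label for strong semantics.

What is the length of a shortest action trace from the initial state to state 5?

Answer: UNREACHABLE

Trace:
Breadth-first toward 5:
  L0 = {0}
  L1 = {4}
  L2 = {6}
5 never appears.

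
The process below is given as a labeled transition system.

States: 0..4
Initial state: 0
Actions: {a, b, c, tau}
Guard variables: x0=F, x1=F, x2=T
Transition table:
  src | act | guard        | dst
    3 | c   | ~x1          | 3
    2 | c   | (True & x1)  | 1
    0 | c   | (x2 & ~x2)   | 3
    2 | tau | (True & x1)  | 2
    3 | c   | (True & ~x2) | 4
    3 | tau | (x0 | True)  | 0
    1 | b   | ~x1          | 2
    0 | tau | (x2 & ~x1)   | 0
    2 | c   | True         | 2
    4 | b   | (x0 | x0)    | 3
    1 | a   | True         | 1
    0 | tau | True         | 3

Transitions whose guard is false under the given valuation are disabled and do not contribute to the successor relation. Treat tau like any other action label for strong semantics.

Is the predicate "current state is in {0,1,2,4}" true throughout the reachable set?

Answer: INVARIANT VIOLATED at state 3

Analysis:
Inv-set: {0,1,2,4}
Reachable = {0,3}
  0: safe
  3: VIOLATES
counterexample path to 3: tau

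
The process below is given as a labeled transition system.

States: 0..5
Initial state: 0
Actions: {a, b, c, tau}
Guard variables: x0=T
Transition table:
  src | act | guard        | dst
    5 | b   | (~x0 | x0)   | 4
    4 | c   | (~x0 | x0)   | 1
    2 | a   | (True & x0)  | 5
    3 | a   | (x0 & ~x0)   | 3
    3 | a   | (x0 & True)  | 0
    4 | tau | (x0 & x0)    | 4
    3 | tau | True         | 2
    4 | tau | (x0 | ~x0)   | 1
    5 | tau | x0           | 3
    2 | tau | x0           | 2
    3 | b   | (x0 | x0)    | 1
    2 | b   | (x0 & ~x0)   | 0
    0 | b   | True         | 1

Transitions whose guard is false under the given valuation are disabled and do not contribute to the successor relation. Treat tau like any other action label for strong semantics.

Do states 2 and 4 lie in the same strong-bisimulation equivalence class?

Refine partition for ~:
  π0 = {{0,1,2,3,4,5}}
  π1 = {{0},{1},{2},{3},{4},{5}}
stable after 2 split(s): 6 block(s)
class of 2: {2}; class of 4: {4}

Answer: NOT BISIMILAR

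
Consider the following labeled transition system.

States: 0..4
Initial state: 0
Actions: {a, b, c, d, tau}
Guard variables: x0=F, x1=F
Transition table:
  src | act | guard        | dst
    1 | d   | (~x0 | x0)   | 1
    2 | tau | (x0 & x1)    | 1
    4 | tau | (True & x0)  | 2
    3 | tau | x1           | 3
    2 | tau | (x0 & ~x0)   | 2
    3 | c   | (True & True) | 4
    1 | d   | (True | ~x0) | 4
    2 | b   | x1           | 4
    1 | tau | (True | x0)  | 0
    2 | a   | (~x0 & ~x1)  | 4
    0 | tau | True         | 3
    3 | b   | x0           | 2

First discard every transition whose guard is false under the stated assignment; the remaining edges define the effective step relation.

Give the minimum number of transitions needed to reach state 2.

Layered search for 2:
  Layer 0: {0}
  Layer 1: {3}
  Layer 2: {4}
2 never appears.

Answer: UNREACHABLE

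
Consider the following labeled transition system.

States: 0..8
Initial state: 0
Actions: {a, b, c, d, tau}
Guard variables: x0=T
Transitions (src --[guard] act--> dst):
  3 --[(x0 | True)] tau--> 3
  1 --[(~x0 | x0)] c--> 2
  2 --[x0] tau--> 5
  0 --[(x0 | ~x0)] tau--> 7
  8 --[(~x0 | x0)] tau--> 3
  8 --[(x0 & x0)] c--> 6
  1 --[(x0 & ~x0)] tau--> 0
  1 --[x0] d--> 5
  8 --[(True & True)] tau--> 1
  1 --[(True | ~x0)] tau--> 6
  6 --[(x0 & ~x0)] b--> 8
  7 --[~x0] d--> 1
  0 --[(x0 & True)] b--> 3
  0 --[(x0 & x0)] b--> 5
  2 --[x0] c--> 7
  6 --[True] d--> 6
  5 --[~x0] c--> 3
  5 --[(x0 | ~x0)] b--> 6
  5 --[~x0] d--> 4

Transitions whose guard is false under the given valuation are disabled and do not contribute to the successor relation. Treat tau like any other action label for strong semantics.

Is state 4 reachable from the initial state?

Answer: UNREACHABLE

Analysis:
Guard filter leaves 14 enabled edge(s).
L0 = {0}
L1 = {3,5,7}  now seen {0,3,5,7}
L2 = {6}  now seen {0,3,5,6,7}
Reach set: {0,3,5,6,7}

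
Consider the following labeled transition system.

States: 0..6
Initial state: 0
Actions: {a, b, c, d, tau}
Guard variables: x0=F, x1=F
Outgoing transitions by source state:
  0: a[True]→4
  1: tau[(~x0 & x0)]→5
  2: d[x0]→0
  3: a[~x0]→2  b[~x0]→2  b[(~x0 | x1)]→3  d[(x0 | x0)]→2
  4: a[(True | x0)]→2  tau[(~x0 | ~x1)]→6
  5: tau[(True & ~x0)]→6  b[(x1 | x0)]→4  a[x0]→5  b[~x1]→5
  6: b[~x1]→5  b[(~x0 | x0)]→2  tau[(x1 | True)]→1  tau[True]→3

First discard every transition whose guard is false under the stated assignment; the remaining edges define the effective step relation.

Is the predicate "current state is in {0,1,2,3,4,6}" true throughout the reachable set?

Safe = {0,1,2,3,4,6}
Reachable = {0,1,2,3,4,5,6}
  0: ✓
  1: ✓
  2: ✓
  3: ✓
  4: ✓
  5: VIOLATES
  6: ✓
counterexample path to 5: a·tau·b

Answer: INVARIANT VIOLATED at state 5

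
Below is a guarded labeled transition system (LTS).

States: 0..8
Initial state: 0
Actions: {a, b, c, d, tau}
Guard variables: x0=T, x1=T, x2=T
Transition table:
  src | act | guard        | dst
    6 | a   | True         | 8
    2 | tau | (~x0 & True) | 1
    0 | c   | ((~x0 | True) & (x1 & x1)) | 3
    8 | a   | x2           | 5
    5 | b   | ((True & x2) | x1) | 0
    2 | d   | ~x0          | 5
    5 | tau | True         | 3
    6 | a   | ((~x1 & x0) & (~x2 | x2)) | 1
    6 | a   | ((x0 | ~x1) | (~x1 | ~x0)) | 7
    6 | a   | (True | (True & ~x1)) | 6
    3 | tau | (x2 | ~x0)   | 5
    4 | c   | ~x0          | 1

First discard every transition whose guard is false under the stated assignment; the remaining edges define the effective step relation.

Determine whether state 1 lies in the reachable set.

Answer: UNREACHABLE

Analysis:
Guard filter leaves 8 enabled edge(s).
L0 = {0}
L1 = {3}  total {0,3}
L2 = {5}  total {0,3,5}
Reach set: {0,3,5}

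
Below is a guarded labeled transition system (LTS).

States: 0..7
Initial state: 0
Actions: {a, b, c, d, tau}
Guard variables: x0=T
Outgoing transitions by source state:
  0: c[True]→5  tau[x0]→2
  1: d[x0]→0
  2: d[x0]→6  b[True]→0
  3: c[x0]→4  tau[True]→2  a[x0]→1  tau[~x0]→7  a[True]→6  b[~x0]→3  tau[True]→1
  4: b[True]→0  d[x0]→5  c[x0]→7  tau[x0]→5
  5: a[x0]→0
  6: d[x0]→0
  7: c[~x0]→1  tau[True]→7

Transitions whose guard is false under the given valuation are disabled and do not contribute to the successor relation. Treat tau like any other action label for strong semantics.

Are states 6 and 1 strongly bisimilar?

Bisimulation quotient by refinement:
  round 0: {{0,1,2,3,4,5,6,7}}
  round 1: {{0},{1,6},{2},{3},{4},{5},{7}}
Fixed point at round 2; 7 class(es).
6∈{1,6}, 1∈{1,6}

Answer: BISIMILAR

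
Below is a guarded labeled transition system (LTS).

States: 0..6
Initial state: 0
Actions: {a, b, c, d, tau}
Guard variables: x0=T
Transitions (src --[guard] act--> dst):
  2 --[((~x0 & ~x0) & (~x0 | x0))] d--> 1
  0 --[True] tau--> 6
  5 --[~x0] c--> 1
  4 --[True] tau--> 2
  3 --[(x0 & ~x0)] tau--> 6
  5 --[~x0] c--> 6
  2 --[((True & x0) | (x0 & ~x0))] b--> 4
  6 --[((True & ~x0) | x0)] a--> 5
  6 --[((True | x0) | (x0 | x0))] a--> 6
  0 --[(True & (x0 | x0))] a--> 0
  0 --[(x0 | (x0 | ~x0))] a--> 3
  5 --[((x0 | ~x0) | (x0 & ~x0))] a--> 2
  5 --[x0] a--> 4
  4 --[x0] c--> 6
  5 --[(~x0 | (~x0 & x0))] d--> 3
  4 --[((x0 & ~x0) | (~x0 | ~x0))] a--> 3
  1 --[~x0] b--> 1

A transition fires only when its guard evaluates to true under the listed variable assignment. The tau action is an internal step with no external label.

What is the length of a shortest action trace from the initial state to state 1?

BFS to 1:
  depth 0: {0}
  depth 1: {3,6}
  depth 2: {5}
  depth 3: {2,4}
1 never appears.

Answer: UNREACHABLE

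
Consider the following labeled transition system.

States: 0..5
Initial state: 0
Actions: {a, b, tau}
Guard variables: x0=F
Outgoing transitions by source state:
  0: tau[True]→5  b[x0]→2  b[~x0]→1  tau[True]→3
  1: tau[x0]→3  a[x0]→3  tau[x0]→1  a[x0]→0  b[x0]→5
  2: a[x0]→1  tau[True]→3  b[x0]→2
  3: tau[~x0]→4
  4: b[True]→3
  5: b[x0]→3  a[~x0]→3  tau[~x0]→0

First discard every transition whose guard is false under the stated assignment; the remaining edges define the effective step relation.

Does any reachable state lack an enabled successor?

Reach set: {0,1,3,4,5}
  0: b→1  tau→3  tau→5  [deg 3]
  1: ∅  [STUCK]
  3: tau→4  [deg 1]
  4: b→3  [deg 1]
  5: a→3  tau→0  [deg 2]
witness 1: b

Answer: DEADLOCK at state 1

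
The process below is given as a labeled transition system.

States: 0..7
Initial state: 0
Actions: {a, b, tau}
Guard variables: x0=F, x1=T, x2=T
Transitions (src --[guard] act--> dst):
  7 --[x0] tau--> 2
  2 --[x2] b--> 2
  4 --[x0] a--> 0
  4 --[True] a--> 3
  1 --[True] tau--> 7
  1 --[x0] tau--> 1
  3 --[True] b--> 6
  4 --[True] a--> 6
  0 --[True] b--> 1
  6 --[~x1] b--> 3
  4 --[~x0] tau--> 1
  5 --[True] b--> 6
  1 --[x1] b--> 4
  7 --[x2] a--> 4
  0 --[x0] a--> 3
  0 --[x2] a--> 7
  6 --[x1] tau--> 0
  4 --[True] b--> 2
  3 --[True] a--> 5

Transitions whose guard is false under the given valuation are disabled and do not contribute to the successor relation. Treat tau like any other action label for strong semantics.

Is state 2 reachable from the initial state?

Answer: REACHABLE

Trace:
Guard filter leaves 14 enabled edge(s).
L0 = {0}
L1 = {1,7}  now seen {0,1,7}
L2 = {4}  now seen {0,1,4,7}
L3 = {2,3,6}  now seen {0,1,2,3,4,6,7}
L4 = {5}  now seen {0,1,2,3,4,5,6,7}
R = {0,1,2,3,4,5,6,7}
Path to 2: b·b·b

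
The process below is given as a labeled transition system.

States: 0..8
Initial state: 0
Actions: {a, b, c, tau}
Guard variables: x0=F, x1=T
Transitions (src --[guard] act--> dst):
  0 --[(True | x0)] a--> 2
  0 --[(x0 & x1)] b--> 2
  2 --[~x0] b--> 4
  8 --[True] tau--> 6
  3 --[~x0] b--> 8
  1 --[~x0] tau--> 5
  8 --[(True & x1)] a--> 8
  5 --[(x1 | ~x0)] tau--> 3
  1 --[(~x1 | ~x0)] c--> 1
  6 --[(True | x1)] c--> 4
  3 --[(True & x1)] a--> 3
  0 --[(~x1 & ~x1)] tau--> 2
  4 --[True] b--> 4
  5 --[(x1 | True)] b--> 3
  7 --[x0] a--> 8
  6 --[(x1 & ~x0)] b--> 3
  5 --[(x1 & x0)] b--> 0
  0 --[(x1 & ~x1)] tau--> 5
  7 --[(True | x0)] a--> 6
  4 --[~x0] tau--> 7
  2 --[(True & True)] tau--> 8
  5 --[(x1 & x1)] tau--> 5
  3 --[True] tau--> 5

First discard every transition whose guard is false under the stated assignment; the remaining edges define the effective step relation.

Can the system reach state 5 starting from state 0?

Answer: REACHABLE

Trace:
After dropping false guards: 18 live edges.
L0 = {0}
L1 = {2}  now seen {0,2}
L2 = {4,8}  now seen {0,2,4,8}
L3 = {6,7}  now seen {0,2,4,6,7,8}
L4 = {3}  now seen {0,2,3,4,6,7,8}
L5 = {5}  now seen {0,2,3,4,5,6,7,8}
Reach set: {0,2,3,4,5,6,7,8}
trace reaching 5: a·tau·tau·b·tau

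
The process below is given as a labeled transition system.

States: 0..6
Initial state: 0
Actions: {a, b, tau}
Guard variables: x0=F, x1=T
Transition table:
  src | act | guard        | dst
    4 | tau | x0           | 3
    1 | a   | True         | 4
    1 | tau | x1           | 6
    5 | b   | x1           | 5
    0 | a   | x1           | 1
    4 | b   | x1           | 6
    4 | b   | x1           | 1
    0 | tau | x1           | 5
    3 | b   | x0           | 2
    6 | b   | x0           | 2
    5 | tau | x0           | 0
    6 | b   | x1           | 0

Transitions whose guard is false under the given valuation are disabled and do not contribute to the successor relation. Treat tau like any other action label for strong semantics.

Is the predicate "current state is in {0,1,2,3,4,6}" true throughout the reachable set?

Answer: INVARIANT VIOLATED at state 5

Trace:
Inv-set: {0,1,2,3,4,6}
Reachable = {0,1,4,5,6}
  0: ✓
  1: ✓
  4: ✓
  5: VIOLATES
  6: ✓
counterexample path to 5: tau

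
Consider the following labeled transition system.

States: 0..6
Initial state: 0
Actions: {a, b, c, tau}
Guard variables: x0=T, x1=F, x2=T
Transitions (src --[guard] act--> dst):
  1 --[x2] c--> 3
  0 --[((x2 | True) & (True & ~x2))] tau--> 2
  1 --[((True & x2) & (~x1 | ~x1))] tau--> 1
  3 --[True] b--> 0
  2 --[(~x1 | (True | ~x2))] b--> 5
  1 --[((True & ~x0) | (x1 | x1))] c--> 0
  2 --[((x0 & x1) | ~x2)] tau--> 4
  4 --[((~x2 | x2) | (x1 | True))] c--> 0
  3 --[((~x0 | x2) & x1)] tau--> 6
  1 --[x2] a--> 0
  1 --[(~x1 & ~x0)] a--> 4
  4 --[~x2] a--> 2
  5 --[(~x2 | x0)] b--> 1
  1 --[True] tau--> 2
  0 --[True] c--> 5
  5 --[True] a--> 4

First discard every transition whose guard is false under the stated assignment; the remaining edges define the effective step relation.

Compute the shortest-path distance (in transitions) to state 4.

Answer: 2

Working:
Breadth-first toward 4:
  L0 = {0}
  L1 = {5}
  L2 = {1,4}
4 enters at depth 2; path c·a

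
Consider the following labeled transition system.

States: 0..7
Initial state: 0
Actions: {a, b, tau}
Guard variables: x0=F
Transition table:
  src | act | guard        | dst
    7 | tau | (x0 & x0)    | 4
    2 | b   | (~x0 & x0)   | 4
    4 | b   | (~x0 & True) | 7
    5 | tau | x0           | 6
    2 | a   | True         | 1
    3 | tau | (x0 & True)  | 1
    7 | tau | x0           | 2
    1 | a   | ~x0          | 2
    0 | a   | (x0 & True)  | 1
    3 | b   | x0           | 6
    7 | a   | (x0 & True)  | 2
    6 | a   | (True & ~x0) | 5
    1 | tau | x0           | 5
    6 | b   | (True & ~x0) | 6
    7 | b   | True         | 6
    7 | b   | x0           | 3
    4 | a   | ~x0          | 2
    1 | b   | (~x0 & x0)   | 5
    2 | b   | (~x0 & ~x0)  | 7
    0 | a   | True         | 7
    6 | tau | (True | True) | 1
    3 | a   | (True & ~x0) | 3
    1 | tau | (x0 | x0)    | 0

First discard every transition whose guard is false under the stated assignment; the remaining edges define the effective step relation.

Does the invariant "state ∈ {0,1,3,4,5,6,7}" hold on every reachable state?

Allowed set {0,1,3,4,5,6,7}
Reach set: {0,1,2,5,6,7}
  0: ✓
  1: ✓
  2: outside
  5: ✓
  6: ✓
  7: ✓
reach 2 via a·b·tau·a — violates

Answer: INVARIANT VIOLATED at state 2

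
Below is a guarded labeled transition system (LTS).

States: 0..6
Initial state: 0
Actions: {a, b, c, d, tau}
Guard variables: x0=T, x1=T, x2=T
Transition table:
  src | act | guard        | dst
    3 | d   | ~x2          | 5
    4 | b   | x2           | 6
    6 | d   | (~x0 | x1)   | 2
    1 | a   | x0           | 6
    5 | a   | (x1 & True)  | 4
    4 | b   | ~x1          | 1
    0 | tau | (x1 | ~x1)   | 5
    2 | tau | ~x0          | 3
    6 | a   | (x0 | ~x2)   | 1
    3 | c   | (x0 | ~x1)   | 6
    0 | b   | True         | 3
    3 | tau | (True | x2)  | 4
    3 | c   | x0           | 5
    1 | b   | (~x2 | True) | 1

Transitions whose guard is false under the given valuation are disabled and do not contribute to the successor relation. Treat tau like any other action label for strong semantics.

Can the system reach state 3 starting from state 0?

Answer: REACHABLE

Trace:
Guard filter leaves 11 enabled edge(s).
Layer 0: {0}
Layer 1: {3,5}  cumulative {0,3,5}
Layer 2: {4,6}  cumulative {0,3,4,5,6}
Layer 3: {1,2}  cumulative {0,1,2,3,4,5,6}
Reachable = {0,1,2,3,4,5,6}
Path to 3: b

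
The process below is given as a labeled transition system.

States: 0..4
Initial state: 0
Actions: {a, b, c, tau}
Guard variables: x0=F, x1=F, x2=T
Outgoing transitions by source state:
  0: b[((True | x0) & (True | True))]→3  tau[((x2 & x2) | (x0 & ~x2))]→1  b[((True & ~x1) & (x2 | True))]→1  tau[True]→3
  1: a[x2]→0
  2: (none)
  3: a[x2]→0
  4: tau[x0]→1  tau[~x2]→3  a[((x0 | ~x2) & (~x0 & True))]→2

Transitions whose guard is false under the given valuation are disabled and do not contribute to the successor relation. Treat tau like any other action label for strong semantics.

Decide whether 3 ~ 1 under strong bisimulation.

Answer: BISIMILAR

Working:
Refine partition for ~:
  round 0: {{0,1,2,3,4}}
  round 1: {{0},{1,3},{2,4}}
stable after 2 split(s): 3 block(s)
3∈{1,3}, 1∈{1,3}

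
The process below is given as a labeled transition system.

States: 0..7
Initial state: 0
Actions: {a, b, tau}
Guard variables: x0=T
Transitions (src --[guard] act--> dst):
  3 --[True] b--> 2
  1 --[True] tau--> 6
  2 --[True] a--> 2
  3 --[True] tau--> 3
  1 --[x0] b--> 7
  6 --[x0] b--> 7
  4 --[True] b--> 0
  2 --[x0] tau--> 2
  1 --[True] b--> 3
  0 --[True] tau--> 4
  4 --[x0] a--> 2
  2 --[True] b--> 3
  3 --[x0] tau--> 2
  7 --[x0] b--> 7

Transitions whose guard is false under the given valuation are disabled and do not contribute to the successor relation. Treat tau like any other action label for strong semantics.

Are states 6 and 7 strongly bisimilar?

Answer: BISIMILAR

Working:
Refine partition for ~:
  π0 = {{0,1,2,3,4,5,6,7}}
  π1 = {{0},{1,3},{2},{4},{5},{6,7}}
  π2 = {{0},{1},{2},{3},{4},{5},{6,7}}
7 equivalence class(es) (converged in 3)
class of 6: {6,7}; class of 7: {6,7}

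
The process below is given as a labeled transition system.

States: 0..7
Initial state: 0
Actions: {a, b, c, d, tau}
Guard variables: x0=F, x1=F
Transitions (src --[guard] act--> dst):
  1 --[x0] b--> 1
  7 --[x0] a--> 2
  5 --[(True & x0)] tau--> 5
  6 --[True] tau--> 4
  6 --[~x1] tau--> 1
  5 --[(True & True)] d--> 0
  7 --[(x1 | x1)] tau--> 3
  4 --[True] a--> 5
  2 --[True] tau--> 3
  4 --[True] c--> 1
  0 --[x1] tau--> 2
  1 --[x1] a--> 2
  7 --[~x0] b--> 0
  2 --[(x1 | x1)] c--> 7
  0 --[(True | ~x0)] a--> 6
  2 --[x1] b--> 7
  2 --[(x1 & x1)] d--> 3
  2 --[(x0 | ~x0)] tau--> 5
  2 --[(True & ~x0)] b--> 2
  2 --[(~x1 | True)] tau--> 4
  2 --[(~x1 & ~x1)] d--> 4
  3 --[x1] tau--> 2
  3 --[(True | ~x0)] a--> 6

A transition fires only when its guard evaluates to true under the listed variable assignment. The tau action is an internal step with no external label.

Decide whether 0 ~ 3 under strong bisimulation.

Answer: BISIMILAR

Working:
Compute ~ classes (split until stable):
  round 0: {{0,1,2,3,4,5,6,7}}
  round 1: {{0,3},{1},{2},{4},{5},{6},{7}}
Fixed point at round 2; 7 class(es).
class of 0: {0,3}; class of 3: {0,3}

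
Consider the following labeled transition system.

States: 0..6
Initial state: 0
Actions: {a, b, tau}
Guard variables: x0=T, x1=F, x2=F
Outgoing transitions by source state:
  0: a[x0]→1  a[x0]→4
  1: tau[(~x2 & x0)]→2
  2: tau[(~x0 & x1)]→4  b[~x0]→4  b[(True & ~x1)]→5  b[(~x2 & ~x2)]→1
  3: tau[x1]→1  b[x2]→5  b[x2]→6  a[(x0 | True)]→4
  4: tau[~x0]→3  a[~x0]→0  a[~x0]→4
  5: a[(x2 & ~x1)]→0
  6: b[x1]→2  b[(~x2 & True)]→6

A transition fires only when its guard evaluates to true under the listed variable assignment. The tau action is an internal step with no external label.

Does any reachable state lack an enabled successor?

Reachable = {0,1,2,4,5}
  0: a→1  a→4  [2 exit(s)]
  1: tau→2  [1 exit(s)]
  2: b→1  b→5  [2 exit(s)]
  4: ∅  [deadlock]
  5: ∅  [deadlock]
witness 4: a

Answer: DEADLOCK at state 4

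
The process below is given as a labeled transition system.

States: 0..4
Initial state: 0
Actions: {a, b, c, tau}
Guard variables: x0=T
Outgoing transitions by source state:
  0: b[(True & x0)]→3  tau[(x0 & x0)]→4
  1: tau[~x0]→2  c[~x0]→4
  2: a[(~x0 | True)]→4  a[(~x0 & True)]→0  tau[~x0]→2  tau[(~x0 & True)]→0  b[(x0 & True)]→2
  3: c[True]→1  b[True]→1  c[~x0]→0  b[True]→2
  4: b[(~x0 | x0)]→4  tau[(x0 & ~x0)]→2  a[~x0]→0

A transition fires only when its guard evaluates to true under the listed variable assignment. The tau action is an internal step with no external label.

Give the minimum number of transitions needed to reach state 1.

Answer: 2

Working:
Layered search for 1:
  Layer 0: {0}
  Layer 1: {3,4}
  Layer 2: {1,2}
first hit 1 at d=2 via b·b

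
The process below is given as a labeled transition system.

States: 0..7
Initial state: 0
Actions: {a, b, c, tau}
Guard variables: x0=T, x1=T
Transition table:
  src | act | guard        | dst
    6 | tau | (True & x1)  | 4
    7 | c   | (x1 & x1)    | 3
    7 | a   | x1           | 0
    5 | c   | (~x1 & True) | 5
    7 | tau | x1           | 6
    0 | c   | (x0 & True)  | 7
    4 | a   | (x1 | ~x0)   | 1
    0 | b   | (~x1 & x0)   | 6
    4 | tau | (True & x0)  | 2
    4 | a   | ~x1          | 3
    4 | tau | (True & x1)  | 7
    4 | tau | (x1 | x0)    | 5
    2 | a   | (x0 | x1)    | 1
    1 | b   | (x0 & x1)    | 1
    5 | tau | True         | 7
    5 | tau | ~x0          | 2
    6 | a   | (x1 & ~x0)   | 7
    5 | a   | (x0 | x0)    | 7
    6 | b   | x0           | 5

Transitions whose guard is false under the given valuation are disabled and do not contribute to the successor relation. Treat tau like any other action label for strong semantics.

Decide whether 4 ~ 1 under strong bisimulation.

Answer: NOT BISIMILAR

Working:
Bisimulation quotient by refinement:
  round 0: {{0,1,2,3,4,5,6,7}}
  round 1: {{0},{1},{2},{3},{4,5},{6},{7}}
  round 2: {{0},{1},{2},{3},{4},{5},{6},{7}}
8 equivalence class(es) (converged in 3)
4∈{4}, 1∈{1}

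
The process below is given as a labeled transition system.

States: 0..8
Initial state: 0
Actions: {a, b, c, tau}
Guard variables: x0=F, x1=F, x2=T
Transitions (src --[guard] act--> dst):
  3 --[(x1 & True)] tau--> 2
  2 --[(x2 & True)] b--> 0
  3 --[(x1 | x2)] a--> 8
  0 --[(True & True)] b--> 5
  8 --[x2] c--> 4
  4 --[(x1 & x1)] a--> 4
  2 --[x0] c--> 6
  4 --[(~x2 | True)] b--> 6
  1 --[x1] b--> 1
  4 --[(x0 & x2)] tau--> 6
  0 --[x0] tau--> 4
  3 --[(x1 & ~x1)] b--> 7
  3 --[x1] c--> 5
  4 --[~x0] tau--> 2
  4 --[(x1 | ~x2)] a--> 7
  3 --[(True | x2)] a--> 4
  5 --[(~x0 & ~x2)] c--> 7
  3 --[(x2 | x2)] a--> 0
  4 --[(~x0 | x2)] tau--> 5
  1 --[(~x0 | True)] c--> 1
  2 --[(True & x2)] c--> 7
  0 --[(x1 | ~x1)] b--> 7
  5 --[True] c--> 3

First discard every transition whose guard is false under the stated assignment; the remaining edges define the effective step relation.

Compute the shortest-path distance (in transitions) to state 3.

Breadth-first toward 3:
  L0 = {0}
  L1 = {5,7}
  L2 = {3}
3 enters at depth 2; path b·c

Answer: 2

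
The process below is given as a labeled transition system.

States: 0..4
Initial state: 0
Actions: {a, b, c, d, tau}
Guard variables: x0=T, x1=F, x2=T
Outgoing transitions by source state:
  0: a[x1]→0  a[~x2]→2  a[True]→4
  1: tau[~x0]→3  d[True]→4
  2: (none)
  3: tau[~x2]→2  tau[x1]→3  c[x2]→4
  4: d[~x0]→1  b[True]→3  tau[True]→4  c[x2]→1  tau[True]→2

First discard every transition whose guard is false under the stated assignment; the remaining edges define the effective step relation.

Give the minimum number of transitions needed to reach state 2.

BFS to 2:
  depth 0: {0}
  depth 1: {4}
  depth 2: {1,2,3}
depth(2)=2, e.g. a·tau

Answer: 2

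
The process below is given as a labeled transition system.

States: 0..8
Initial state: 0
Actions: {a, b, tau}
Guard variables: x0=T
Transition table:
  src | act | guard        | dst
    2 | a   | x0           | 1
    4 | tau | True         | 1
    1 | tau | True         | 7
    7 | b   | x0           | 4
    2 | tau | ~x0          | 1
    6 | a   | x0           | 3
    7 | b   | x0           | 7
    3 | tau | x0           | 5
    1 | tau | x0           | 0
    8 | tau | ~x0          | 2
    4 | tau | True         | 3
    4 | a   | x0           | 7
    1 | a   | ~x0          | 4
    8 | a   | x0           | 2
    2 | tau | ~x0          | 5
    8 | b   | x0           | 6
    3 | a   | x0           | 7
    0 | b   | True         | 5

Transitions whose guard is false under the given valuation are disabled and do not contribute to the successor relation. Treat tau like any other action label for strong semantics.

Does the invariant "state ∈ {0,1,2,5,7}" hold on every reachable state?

Answer: INVARIANT HOLDS

Analysis:
Allowed set {0,1,2,5,7}
R = {0,5}
  0: ✓
  5: ✓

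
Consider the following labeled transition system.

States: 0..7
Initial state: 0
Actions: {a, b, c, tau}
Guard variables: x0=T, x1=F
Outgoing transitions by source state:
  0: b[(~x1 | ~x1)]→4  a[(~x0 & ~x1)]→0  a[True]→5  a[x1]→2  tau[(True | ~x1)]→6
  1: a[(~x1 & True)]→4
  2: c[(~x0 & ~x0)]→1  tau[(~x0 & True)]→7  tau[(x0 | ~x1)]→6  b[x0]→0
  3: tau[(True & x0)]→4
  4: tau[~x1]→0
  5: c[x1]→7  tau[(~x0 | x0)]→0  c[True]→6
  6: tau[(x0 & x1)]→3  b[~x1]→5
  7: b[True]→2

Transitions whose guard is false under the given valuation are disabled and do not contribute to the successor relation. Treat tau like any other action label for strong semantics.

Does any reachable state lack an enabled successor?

Answer: DEADLOCK-FREE

Working:
Reachable = {0,4,5,6}
  0: a→5  b→4  tau→6  [3 exit(s)]
  4: tau→0  [1 exit(s)]
  5: c→6  tau→0  [2 exit(s)]
  6: b→5  [1 exit(s)]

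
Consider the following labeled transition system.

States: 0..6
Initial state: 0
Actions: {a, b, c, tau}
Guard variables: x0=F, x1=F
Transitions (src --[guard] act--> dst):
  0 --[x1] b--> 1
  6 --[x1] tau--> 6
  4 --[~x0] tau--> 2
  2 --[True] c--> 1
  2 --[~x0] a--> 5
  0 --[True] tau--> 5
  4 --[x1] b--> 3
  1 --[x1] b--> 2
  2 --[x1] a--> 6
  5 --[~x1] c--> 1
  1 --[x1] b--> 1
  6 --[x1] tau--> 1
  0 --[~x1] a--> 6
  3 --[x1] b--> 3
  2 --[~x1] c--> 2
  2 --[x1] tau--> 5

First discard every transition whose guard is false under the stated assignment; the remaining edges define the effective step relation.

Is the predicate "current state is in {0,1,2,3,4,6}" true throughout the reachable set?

Inv-set: {0,1,2,3,4,6}
Reachable = {0,1,5,6}
  0: ✓
  1: ✓
  5: ✗ unsafe
  6: ✓
witness against invariant: tau → 5

Answer: INVARIANT VIOLATED at state 5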